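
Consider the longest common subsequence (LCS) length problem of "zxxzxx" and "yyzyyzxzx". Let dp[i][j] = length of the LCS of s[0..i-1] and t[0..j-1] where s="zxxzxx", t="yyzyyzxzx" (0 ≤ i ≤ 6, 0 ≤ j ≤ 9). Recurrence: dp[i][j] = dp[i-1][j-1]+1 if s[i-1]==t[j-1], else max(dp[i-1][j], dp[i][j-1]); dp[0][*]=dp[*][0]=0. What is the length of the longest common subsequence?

   ''  y  y  z  y  y  z  x  z  x
''  0  0  0  0  0  0  0  0  0  0
 z  0  0  0  1  1  1  1  1  1  1
 x  0  0  0  1  1  1  1  2  2  2
 x  0  0  0  1  1  1  1  2  2  3
 z  0  0  0  1  1  1  2  2  3  3
 x  0  0  0  1  1  1  2  3  3  4
 x  0  0  0  1  1  1  2  3  3  4

4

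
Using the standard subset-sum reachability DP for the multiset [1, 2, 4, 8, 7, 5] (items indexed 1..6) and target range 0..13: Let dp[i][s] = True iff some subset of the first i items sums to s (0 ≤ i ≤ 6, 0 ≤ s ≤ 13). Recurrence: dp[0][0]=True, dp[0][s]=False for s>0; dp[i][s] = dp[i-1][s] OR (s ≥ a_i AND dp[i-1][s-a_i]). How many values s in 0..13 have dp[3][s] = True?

8

i\s   0   1   2   3   4   5   6   7   8   9  10  11  12  13
  0   T   F   F   F   F   F   F   F   F   F   F   F   F   F
  1   T   T   F   F   F   F   F   F   F   F   F   F   F   F
  2   T   T   T   T   F   F   F   F   F   F   F   F   F   F
  3   T   T   T   T   T   T   T   T   F   F   F   F   F   F
  4   T   T   T   T   T   T   T   T   T   T   T   T   T   T
  5   T   T   T   T   T   T   T   T   T   T   T   T   T   T
  6   T   T   T   T   T   T   T   T   T   T   T   T   T   T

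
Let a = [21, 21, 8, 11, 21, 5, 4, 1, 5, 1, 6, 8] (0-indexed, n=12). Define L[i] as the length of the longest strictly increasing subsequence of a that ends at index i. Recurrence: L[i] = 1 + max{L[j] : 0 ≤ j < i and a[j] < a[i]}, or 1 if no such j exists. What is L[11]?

   i    0    1    2    3    4    5    6    7    8    9   10   11
a[i]   21   21    8   11   21    5    4    1    5    1    6    8
L[i]    1    1    1    2    3    1    1    1    2    1    3    4

4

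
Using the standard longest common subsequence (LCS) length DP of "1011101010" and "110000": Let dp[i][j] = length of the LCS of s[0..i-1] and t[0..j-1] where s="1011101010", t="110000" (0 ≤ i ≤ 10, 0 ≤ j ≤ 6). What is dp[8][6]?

4

   ''  1  1  0  0  0  0
''  0  0  0  0  0  0  0
 1  0  1  1  1  1  1  1
 0  0  1  1  2  2  2  2
 1  0  1  2  2  2  2  2
 1  0  1  2  2  2  2  2
 1  0  1  2  2  2  2  2
 0  0  1  2  3  3  3  3
 1  0  1  2  3  3  3  3
 0  0  1  2  3  4  4  4
 1  0  1  2  3  4  4  4
 0  0  1  2  3  4  5  5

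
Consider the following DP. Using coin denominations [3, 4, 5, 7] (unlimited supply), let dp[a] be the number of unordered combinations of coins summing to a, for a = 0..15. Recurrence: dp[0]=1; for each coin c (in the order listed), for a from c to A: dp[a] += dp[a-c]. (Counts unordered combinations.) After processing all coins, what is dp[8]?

2

after  coin     0     1     2     3     4     5     6     7     8     9    10    11    12    13    14    15
          3     1     0     0     1     0     0     1     0     0     1     0     0     1     0     0     1
          4     1     0     0     1     1     0     1     1     1     1     1     1     2     1     1     2
          5     1     0     0     1     1     1     1     1     2     2     2     2     3     3     3     4
          7     1     0     0     1     1     1     1     2     2     2     3     3     4     4     5     6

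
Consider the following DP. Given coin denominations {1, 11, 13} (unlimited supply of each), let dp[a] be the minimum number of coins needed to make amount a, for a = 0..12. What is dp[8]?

8

 a  0  1  2  3  4  5  6  7  8  9 10 11 12
dp  0  1  2  3  4  5  6  7  8  9 10  1  2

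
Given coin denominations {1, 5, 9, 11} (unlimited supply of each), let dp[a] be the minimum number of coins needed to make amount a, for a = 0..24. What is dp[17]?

 a  0  1  2  3  4  5  6  7  8  9 10 11 12 13 14 15 16 17 18 19 20 21 22 23 24
dp  0  1  2  3  4  1  2  3  4  1  2  1  2  3  2  3  2  3  2  3  2  3  2  3  4

3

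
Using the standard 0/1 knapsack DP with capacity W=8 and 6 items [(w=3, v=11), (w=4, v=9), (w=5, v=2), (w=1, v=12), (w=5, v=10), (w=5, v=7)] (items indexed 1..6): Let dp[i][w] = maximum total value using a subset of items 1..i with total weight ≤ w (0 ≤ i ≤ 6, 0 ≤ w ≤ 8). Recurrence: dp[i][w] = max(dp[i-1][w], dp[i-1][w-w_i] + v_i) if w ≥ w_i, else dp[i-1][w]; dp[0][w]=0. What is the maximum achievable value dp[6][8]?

i\w   0   1   2   3   4   5   6   7   8
  0   0   0   0   0   0   0   0   0   0
  1   0   0   0  11  11  11  11  11  11
  2   0   0   0  11  11  11  11  20  20
  3   0   0   0  11  11  11  11  20  20
  4   0  12  12  12  23  23  23  23  32
  5   0  12  12  12  23  23  23  23  32
  6   0  12  12  12  23  23  23  23  32

32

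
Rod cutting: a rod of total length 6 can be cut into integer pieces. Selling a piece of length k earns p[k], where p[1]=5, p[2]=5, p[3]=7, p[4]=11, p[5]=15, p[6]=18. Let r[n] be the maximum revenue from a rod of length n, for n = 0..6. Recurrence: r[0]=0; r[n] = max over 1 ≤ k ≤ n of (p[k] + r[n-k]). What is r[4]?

   n    0    1    2    3    4    5    6
r[n]    0    5   10   15   20   25   30

20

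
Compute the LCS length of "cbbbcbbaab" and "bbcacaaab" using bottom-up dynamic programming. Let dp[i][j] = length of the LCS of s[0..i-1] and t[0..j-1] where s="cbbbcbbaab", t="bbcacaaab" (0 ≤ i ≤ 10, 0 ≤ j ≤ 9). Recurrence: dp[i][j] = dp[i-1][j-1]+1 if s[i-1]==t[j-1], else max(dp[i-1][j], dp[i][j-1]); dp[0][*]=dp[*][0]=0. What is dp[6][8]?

   ''  b  b  c  a  c  a  a  a  b
''  0  0  0  0  0  0  0  0  0  0
 c  0  0  0  1  1  1  1  1  1  1
 b  0  1  1  1  1  1  1  1  1  2
 b  0  1  2  2  2  2  2  2  2  2
 b  0  1  2  2  2  2  2  2  2  3
 c  0  1  2  3  3  3  3  3  3  3
 b  0  1  2  3  3  3  3  3  3  4
 b  0  1  2  3  3  3  3  3  3  4
 a  0  1  2  3  4  4  4  4  4  4
 a  0  1  2  3  4  4  5  5  5  5
 b  0  1  2  3  4  4  5  5  5  6

3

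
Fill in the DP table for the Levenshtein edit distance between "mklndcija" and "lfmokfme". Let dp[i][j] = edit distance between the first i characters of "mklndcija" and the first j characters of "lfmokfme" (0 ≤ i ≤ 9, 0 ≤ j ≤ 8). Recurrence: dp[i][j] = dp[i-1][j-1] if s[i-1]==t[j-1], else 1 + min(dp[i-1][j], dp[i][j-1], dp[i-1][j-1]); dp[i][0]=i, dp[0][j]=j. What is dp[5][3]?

4

   ''  l  f  m  o  k  f  m  e
''  0  1  2  3  4  5  6  7  8
 m  1  1  2  2  3  4  5  6  7
 k  2  2  2  3  3  3  4  5  6
 l  3  2  3  3  4  4  4  5  6
 n  4  3  3  4  4  5  5  5  6
 d  5  4  4  4  5  5  6  6  6
 c  6  5  5  5  5  6  6  7  7
 i  7  6  6  6  6  6  7  7  8
 j  8  7  7  7  7  7  7  8  8
 a  9  8  8  8  8  8  8  8  9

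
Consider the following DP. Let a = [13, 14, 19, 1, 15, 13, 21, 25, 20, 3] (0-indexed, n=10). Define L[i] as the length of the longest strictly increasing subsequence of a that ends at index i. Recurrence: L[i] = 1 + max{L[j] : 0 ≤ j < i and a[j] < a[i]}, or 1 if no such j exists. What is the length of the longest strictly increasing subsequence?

   i    0    1    2    3    4    5    6    7    8    9
a[i]   13   14   19    1   15   13   21   25   20    3
L[i]    1    2    3    1    3    2    4    5    4    2

5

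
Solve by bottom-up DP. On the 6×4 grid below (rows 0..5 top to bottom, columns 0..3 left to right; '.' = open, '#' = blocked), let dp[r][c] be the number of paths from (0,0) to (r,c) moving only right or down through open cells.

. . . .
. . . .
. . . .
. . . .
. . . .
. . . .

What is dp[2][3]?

r\c   0   1   2   3
  0   1   1   1   1
  1   1   2   3   4
  2   1   3   6  10
  3   1   4  10  20
  4   1   5  15  35
  5   1   6  21  56

10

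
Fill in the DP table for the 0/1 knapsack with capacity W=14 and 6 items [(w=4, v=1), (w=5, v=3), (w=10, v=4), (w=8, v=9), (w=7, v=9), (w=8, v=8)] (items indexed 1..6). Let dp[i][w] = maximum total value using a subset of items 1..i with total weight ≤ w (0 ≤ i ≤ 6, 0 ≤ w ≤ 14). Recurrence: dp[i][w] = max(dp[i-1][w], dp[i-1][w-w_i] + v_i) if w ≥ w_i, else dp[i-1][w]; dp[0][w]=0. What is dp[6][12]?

i\w   0   1   2   3   4   5   6   7   8   9  10  11  12  13  14
  0   0   0   0   0   0   0   0   0   0   0   0   0   0   0   0
  1   0   0   0   0   1   1   1   1   1   1   1   1   1   1   1
  2   0   0   0   0   1   3   3   3   3   4   4   4   4   4   4
  3   0   0   0   0   1   3   3   3   3   4   4   4   4   4   5
  4   0   0   0   0   1   3   3   3   9   9   9   9  10  12  12
  5   0   0   0   0   1   3   3   9   9   9   9  10  12  12  12
  6   0   0   0   0   1   3   3   9   9   9   9  10  12  12  12

12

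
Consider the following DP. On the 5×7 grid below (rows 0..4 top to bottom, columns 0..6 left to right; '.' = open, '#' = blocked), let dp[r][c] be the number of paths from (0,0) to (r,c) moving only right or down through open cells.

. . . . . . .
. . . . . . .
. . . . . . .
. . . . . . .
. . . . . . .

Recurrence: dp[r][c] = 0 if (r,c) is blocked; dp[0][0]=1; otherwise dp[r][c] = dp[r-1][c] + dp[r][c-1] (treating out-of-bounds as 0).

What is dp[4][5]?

r\c   0   1   2   3   4   5   6
  0   1   1   1   1   1   1   1
  1   1   2   3   4   5   6   7
  2   1   3   6  10  15  21  28
  3   1   4  10  20  35  56  84
  4   1   5  15  35  70 126 210

126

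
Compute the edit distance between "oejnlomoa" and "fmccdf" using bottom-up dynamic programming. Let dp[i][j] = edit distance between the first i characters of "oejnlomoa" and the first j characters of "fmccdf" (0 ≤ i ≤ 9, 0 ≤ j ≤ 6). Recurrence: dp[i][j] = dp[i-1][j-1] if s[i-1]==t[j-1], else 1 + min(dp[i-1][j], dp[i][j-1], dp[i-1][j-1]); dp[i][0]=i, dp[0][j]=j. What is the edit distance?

9

   ''  f  m  c  c  d  f
''  0  1  2  3  4  5  6
 o  1  1  2  3  4  5  6
 e  2  2  2  3  4  5  6
 j  3  3  3  3  4  5  6
 n  4  4  4  4  4  5  6
 l  5  5  5  5  5  5  6
 o  6  6  6  6  6  6  6
 m  7  7  6  7  7  7  7
 o  8  8  7  7  8  8  8
 a  9  9  8  8  8  9  9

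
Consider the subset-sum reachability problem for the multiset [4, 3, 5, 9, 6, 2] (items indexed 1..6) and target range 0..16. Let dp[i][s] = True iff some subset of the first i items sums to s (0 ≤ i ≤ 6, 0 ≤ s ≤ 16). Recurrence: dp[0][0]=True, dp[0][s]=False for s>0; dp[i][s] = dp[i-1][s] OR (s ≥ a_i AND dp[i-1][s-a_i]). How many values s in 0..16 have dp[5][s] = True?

i\s   0   1   2   3   4   5   6   7   8   9  10  11  12  13  14  15  16
  0   T   F   F   F   F   F   F   F   F   F   F   F   F   F   F   F   F
  1   T   F   F   F   T   F   F   F   F   F   F   F   F   F   F   F   F
  2   T   F   F   T   T   F   F   T   F   F   F   F   F   F   F   F   F
  3   T   F   F   T   T   T   F   T   T   T   F   F   T   F   F   F   F
  4   T   F   F   T   T   T   F   T   T   T   F   F   T   T   T   F   T
  5   T   F   F   T   T   T   T   T   T   T   T   T   T   T   T   T   T
  6   T   F   T   T   T   T   T   T   T   T   T   T   T   T   T   T   T

15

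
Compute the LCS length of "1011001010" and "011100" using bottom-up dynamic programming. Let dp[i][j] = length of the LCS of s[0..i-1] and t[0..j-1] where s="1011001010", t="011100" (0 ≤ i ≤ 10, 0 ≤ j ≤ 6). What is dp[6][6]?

   ''  0  1  1  1  0  0
''  0  0  0  0  0  0  0
 1  0  0  1  1  1  1  1
 0  0  1  1  1  1  2  2
 1  0  1  2  2  2  2  2
 1  0  1  2  3  3  3  3
 0  0  1  2  3  3  4  4
 0  0  1  2  3  3  4  5
 1  0  1  2  3  4  4  5
 0  0  1  2  3  4  5  5
 1  0  1  2  3  4  5  5
 0  0  1  2  3  4  5  6

5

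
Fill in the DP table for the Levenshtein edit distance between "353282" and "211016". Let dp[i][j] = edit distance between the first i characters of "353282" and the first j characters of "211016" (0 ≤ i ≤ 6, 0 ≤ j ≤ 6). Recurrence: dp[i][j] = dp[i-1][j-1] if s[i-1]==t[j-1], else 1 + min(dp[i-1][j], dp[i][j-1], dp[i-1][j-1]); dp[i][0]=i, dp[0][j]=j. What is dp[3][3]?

3

   ''  2  1  1  0  1  6
''  0  1  2  3  4  5  6
 3  1  1  2  3  4  5  6
 5  2  2  2  3  4  5  6
 3  3  3  3  3  4  5  6
 2  4  3  4  4  4  5  6
 8  5  4  4  5  5  5  6
 2  6  5  5  5  6  6  6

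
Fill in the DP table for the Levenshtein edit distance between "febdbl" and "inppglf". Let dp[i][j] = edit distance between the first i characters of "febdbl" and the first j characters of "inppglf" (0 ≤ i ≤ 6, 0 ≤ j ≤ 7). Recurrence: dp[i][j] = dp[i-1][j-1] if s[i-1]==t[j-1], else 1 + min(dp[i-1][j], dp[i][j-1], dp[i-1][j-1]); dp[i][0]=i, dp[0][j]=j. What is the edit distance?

   ''  i  n  p  p  g  l  f
''  0  1  2  3  4  5  6  7
 f  1  1  2  3  4  5  6  6
 e  2  2  2  3  4  5  6  7
 b  3  3  3  3  4  5  6  7
 d  4  4  4  4  4  5  6  7
 b  5  5  5  5  5  5  6  7
 l  6  6  6  6  6  6  5  6

6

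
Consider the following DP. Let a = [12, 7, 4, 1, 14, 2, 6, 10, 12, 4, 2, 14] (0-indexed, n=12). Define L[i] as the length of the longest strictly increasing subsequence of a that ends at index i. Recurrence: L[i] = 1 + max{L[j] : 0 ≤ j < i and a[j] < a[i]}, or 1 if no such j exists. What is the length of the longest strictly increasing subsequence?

6

   i    0    1    2    3    4    5    6    7    8    9   10   11
a[i]   12    7    4    1   14    2    6   10   12    4    2   14
L[i]    1    1    1    1    2    2    3    4    5    3    2    6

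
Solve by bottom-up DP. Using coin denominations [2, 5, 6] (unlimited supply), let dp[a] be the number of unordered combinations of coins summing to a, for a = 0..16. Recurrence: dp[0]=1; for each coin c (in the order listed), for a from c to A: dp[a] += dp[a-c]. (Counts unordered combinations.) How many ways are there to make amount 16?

5

after  coin     0     1     2     3     4     5     6     7     8     9    10    11    12    13    14    15    16
          2     1     0     1     0     1     0     1     0     1     0     1     0     1     0     1     0     1
          5     1     0     1     0     1     1     1     1     1     1     2     1     2     1     2     2     2
          6     1     0     1     0     1     1     2     1     2     1     3     2     4     2     4     3     5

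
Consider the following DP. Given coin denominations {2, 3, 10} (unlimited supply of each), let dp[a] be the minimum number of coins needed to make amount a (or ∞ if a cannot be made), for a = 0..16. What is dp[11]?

 a  0  1  2  3  4  5  6  7  8  9 10 11 12 13 14 15 16
dp  0  -  1  1  2  2  2  3  3  3  1  4  2  2  3  3  3
(- denotes ∞ / unreachable)

4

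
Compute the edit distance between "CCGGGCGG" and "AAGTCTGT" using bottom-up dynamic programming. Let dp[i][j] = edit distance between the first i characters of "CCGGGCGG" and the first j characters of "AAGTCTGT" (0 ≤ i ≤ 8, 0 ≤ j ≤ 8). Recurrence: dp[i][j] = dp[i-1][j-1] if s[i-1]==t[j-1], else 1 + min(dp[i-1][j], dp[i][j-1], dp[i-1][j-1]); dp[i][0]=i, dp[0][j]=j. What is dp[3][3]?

2

   ''  A  A  G  T  C  T  G  T
''  0  1  2  3  4  5  6  7  8
 C  1  1  2  3  4  4  5  6  7
 C  2  2  2  3  4  4  5  6  7
 G  3  3  3  2  3  4  5  5  6
 G  4  4  4  3  3  4  5  5  6
 G  5  5  5  4  4  4  5  5  6
 C  6  6  6  5  5  4  5  6  6
 G  7  7  7  6  6  5  5  5  6
 G  8  8  8  7  7  6  6  5  6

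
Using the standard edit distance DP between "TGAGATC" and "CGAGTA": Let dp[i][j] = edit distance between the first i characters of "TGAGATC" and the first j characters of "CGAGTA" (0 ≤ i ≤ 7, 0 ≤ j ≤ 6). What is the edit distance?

   ''  C  G  A  G  T  A
''  0  1  2  3  4  5  6
 T  1  1  2  3  4  4  5
 G  2  2  1  2  3  4  5
 A  3  3  2  1  2  3  4
 G  4  4  3  2  1  2  3
 A  5  5  4  3  2  2  2
 T  6  6  5  4  3  2  3
 C  7  6  6  5  4  3  3

3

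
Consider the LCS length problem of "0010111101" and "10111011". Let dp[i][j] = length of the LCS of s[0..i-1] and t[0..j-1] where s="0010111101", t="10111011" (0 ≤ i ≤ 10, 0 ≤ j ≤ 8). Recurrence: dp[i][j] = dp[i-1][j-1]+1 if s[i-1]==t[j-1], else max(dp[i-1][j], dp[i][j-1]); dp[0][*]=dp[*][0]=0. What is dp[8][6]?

5

   ''  1  0  1  1  1  0  1  1
''  0  0  0  0  0  0  0  0  0
 0  0  0  1  1  1  1  1  1  1
 0  0  0  1  1  1  1  2  2  2
 1  0  1  1  2  2  2  2  3  3
 0  0  1  2  2  2  2  3  3  3
 1  0  1  2  3  3  3  3  4  4
 1  0  1  2  3  4  4  4  4  5
 1  0  1  2  3  4  5  5  5  5
 1  0  1  2  3  4  5  5  6  6
 0  0  1  2  3  4  5  6  6  6
 1  0  1  2  3  4  5  6  7  7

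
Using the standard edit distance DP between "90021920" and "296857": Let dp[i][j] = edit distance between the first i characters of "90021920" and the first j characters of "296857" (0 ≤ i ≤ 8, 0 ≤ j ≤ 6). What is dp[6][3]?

5

   ''  2  9  6  8  5  7
''  0  1  2  3  4  5  6
 9  1  1  1  2  3  4  5
 0  2  2  2  2  3  4  5
 0  3  3  3  3  3  4  5
 2  4  3  4  4  4  4  5
 1  5  4  4  5  5  5  5
 9  6  5  4  5  6  6  6
 2  7  6  5  5  6  7  7
 0  8  7  6  6  6  7  8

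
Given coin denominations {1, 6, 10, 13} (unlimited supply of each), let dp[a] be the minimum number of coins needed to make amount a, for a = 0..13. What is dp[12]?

2

 a  0  1  2  3  4  5  6  7  8  9 10 11 12 13
dp  0  1  2  3  4  5  1  2  3  4  1  2  2  1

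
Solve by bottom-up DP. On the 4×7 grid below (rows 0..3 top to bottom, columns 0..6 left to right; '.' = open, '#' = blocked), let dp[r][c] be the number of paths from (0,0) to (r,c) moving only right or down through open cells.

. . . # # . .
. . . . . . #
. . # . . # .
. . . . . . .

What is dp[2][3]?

3

r\c   0   1   2   3   4   5   6
  0   1   1   1   0   0   0   0
  1   1   2   3   3   3   3   0
  2   1   3   0   3   6   0   0
  3   1   4   4   7  13  13  13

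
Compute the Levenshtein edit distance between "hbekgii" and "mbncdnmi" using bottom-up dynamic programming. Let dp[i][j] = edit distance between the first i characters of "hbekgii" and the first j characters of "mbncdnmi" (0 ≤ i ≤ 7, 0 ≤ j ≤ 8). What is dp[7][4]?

   ''  m  b  n  c  d  n  m  i
''  0  1  2  3  4  5  6  7  8
 h  1  1  2  3  4  5  6  7  8
 b  2  2  1  2  3  4  5  6  7
 e  3  3  2  2  3  4  5  6  7
 k  4  4  3  3  3  4  5  6  7
 g  5  5  4  4  4  4  5  6  7
 i  6  6  5  5  5  5  5  6  6
 i  7  7  6  6  6  6  6  6  6

6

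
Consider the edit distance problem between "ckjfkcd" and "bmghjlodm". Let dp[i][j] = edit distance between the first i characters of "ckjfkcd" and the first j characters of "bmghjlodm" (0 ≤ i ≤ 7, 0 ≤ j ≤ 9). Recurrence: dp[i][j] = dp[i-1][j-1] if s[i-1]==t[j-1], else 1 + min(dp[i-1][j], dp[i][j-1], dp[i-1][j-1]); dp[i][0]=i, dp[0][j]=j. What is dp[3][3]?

   ''  b  m  g  h  j  l  o  d  m
''  0  1  2  3  4  5  6  7  8  9
 c  1  1  2  3  4  5  6  7  8  9
 k  2  2  2  3  4  5  6  7  8  9
 j  3  3  3  3  4  4  5  6  7  8
 f  4  4  4  4  4  5  5  6  7  8
 k  5  5  5  5  5  5  6  6  7  8
 c  6  6  6  6  6  6  6  7  7  8
 d  7  7  7  7  7  7  7  7  7  8

3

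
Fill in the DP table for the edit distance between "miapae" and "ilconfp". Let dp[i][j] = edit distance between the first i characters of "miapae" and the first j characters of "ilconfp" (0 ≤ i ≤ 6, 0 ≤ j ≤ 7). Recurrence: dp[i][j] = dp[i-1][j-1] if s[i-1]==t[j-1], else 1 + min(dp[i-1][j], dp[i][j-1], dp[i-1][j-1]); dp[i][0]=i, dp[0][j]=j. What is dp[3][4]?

4

   ''  i  l  c  o  n  f  p
''  0  1  2  3  4  5  6  7
 m  1  1  2  3  4  5  6  7
 i  2  1  2  3  4  5  6  7
 a  3  2  2  3  4  5  6  7
 p  4  3  3  3  4  5  6  6
 a  5  4  4  4  4  5  6  7
 e  6  5  5  5  5  5  6  7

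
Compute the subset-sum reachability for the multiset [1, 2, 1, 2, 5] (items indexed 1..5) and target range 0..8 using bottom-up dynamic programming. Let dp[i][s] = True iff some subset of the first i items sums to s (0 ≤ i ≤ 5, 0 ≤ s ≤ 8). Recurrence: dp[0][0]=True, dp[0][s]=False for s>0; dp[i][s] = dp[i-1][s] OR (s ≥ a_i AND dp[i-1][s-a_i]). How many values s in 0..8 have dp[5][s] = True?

i\s   0   1   2   3   4   5   6   7   8
  0   T   F   F   F   F   F   F   F   F
  1   T   T   F   F   F   F   F   F   F
  2   T   T   T   T   F   F   F   F   F
  3   T   T   T   T   T   F   F   F   F
  4   T   T   T   T   T   T   T   F   F
  5   T   T   T   T   T   T   T   T   T

9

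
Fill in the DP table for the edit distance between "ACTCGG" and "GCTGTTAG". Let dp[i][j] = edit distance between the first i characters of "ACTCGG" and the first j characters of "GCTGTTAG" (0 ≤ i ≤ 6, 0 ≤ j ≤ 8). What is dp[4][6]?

   ''  G  C  T  G  T  T  A  G
''  0  1  2  3  4  5  6  7  8
 A  1  1  2  3  4  5  6  6  7
 C  2  2  1  2  3  4  5  6  7
 T  3  3  2  1  2  3  4  5  6
 C  4  4  3  2  2  3  4  5  6
 G  5  4  4  3  2  3  4  5  5
 G  6  5  5  4  3  3  4  5  5

4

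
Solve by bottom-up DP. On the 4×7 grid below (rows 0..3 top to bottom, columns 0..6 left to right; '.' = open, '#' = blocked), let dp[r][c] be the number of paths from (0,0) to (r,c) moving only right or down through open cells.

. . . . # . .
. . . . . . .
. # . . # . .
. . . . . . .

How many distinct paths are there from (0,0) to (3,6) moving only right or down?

23

r\c   0   1   2   3   4   5   6
  0   1   1   1   1   0   0   0
  1   1   2   3   4   4   4   4
  2   1   0   3   7   0   4   8
  3   1   1   4  11  11  15  23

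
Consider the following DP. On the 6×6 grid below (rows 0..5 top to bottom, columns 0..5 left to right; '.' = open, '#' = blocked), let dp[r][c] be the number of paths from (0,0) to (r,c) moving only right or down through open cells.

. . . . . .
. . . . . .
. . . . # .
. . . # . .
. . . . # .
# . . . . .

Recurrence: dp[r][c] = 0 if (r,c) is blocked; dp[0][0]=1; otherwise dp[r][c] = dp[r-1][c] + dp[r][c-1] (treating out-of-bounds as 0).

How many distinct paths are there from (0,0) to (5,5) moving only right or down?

r\c   0   1   2   3   4   5
  0   1   1   1   1   1   1
  1   1   2   3   4   5   6
  2   1   3   6  10   0   6
  3   1   4  10   0   0   6
  4   1   5  15  15   0   6
  5   0   5  20  35  35  41

41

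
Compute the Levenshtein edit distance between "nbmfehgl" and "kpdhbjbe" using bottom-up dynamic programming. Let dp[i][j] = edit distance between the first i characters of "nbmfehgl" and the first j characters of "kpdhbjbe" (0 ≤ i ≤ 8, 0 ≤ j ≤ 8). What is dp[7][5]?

   ''  k  p  d  h  b  j  b  e
''  0  1  2  3  4  5  6  7  8
 n  1  1  2  3  4  5  6  7  8
 b  2  2  2  3  4  4  5  6  7
 m  3  3  3  3  4  5  5  6  7
 f  4  4  4  4  4  5  6  6  7
 e  5  5  5  5  5  5  6  7  6
 h  6  6  6  6  5  6  6  7  7
 g  7  7  7  7  6  6  7  7  8
 l  8  8  8  8  7  7  7  8  8

6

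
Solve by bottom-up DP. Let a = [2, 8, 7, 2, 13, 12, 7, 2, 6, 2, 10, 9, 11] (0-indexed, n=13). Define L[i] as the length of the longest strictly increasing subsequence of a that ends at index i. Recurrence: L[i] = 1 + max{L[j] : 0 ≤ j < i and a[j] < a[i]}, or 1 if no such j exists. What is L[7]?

1

   i    0    1    2    3    4    5    6    7    8    9   10   11   12
a[i]    2    8    7    2   13   12    7    2    6    2   10    9   11
L[i]    1    2    2    1    3    3    2    1    2    1    3    3    4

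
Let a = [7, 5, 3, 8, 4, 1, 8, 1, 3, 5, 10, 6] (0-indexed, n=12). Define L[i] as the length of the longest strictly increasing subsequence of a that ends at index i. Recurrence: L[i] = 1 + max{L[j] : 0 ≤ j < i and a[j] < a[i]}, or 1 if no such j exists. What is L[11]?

   i    0    1    2    3    4    5    6    7    8    9   10   11
a[i]    7    5    3    8    4    1    8    1    3    5   10    6
L[i]    1    1    1    2    2    1    3    1    2    3    4    4

4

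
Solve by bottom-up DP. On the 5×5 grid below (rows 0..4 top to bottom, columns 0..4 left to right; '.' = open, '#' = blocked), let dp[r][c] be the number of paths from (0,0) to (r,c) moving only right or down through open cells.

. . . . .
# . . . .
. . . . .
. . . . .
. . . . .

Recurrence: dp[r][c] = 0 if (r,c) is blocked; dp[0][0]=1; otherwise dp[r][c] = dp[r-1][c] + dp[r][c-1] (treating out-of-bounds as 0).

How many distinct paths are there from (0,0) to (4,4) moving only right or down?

r\c   0   1   2   3   4
  0   1   1   1   1   1
  1   0   1   2   3   4
  2   0   1   3   6  10
  3   0   1   4  10  20
  4   0   1   5  15  35

35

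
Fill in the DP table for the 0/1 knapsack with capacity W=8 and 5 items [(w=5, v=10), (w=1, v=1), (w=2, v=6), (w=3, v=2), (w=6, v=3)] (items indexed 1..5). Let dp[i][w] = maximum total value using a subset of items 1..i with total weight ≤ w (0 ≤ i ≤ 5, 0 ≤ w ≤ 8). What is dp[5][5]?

i\w   0   1   2   3   4   5   6   7   8
  0   0   0   0   0   0   0   0   0   0
  1   0   0   0   0   0  10  10  10  10
  2   0   1   1   1   1  10  11  11  11
  3   0   1   6   7   7  10  11  16  17
  4   0   1   6   7   7  10  11  16  17
  5   0   1   6   7   7  10  11  16  17

10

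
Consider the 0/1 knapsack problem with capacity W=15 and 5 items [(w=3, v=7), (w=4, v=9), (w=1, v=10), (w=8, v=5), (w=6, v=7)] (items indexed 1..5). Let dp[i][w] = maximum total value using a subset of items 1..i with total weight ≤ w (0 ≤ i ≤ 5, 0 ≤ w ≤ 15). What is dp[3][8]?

i\w   0   1   2   3   4   5   6   7   8   9  10  11  12  13  14  15
  0   0   0   0   0   0   0   0   0   0   0   0   0   0   0   0   0
  1   0   0   0   7   7   7   7   7   7   7   7   7   7   7   7   7
  2   0   0   0   7   9   9   9  16  16  16  16  16  16  16  16  16
  3   0  10  10  10  17  19  19  19  26  26  26  26  26  26  26  26
  4   0  10  10  10  17  19  19  19  26  26  26  26  26  26  26  26
  5   0  10  10  10  17  19  19  19  26  26  26  26  26  26  33  33

26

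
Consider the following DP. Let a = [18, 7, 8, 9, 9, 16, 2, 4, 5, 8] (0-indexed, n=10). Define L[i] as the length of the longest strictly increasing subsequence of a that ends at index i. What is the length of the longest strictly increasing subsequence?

   i    0    1    2    3    4    5    6    7    8    9
a[i]   18    7    8    9    9   16    2    4    5    8
L[i]    1    1    2    3    3    4    1    2    3    4

4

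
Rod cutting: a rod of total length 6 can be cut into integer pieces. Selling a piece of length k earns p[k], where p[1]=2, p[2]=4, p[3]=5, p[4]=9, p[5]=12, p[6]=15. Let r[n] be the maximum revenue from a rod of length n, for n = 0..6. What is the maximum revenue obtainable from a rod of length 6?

15

   n    0    1    2    3    4    5    6
r[n]    0    2    4    6    9   12   15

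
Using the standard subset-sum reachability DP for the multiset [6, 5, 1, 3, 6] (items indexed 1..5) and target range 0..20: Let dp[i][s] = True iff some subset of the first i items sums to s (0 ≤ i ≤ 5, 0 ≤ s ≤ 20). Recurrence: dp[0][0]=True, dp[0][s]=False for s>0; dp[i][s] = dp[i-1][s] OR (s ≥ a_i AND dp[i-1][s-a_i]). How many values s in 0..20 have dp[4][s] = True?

14

i\s   0   1   2   3   4   5   6   7   8   9  10  11  12  13  14  15  16  17  18  19  20
  0   T   F   F   F   F   F   F   F   F   F   F   F   F   F   F   F   F   F   F   F   F
  1   T   F   F   F   F   F   T   F   F   F   F   F   F   F   F   F   F   F   F   F   F
  2   T   F   F   F   F   T   T   F   F   F   F   T   F   F   F   F   F   F   F   F   F
  3   T   T   F   F   F   T   T   T   F   F   F   T   T   F   F   F   F   F   F   F   F
  4   T   T   F   T   T   T   T   T   T   T   T   T   T   F   T   T   F   F   F   F   F
  5   T   T   F   T   T   T   T   T   T   T   T   T   T   T   T   T   T   T   T   F   T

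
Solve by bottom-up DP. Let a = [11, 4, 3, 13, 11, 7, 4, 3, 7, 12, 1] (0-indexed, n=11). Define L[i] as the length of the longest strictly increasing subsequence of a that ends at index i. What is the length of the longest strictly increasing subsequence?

   i    0    1    2    3    4    5    6    7    8    9   10
a[i]   11    4    3   13   11    7    4    3    7   12    1
L[i]    1    1    1    2    2    2    2    1    3    4    1

4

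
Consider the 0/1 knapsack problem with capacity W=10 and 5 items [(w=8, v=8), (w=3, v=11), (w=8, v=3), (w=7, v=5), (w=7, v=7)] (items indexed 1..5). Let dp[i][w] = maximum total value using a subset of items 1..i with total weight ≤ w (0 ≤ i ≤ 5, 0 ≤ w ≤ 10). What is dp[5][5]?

i\w   0   1   2   3   4   5   6   7   8   9  10
  0   0   0   0   0   0   0   0   0   0   0   0
  1   0   0   0   0   0   0   0   0   8   8   8
  2   0   0   0  11  11  11  11  11  11  11  11
  3   0   0   0  11  11  11  11  11  11  11  11
  4   0   0   0  11  11  11  11  11  11  11  16
  5   0   0   0  11  11  11  11  11  11  11  18

11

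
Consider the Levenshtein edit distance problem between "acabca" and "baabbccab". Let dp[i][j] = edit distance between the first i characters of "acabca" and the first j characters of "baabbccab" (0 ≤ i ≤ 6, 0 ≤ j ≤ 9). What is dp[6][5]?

4

   ''  b  a  a  b  b  c  c  a  b
''  0  1  2  3  4  5  6  7  8  9
 a  1  1  1  2  3  4  5  6  7  8
 c  2  2  2  2  3  4  4  5  6  7
 a  3  3  2  2  3  4  5  5  5  6
 b  4  3  3  3  2  3  4  5  6  5
 c  5  4  4  4  3  3  3  4  5  6
 a  6  5  4  4  4  4  4  4  4  5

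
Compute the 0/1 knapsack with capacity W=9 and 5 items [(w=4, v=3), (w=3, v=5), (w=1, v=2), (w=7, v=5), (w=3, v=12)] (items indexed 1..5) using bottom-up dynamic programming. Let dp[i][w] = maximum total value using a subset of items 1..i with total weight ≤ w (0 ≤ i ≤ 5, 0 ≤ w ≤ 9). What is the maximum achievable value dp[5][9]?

19

i\w   0   1   2   3   4   5   6   7   8   9
  0   0   0   0   0   0   0   0   0   0   0
  1   0   0   0   0   3   3   3   3   3   3
  2   0   0   0   5   5   5   5   8   8   8
  3   0   2   2   5   7   7   7   8  10  10
  4   0   2   2   5   7   7   7   8  10  10
  5   0   2   2  12  14  14  17  19  19  19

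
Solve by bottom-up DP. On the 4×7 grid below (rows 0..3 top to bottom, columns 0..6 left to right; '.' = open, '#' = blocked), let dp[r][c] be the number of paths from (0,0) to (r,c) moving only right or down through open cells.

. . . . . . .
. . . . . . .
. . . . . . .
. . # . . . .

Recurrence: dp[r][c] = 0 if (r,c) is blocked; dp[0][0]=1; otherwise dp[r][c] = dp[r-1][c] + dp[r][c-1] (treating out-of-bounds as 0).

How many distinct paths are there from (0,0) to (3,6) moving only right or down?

r\c   0   1   2   3   4   5   6
  0   1   1   1   1   1   1   1
  1   1   2   3   4   5   6   7
  2   1   3   6  10  15  21  28
  3   1   4   0  10  25  46  74

74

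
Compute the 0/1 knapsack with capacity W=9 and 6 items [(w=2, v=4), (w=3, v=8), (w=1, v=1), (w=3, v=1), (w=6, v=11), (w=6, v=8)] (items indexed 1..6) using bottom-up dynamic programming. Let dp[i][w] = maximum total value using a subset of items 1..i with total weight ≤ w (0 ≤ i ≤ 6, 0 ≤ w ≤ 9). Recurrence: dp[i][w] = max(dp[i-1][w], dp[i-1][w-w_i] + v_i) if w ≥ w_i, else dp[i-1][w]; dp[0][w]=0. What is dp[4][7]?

13

i\w   0   1   2   3   4   5   6   7   8   9
  0   0   0   0   0   0   0   0   0   0   0
  1   0   0   4   4   4   4   4   4   4   4
  2   0   0   4   8   8  12  12  12  12  12
  3   0   1   4   8   9  12  13  13  13  13
  4   0   1   4   8   9  12  13  13  13  14
  5   0   1   4   8   9  12  13  13  15  19
  6   0   1   4   8   9  12  13  13  15  19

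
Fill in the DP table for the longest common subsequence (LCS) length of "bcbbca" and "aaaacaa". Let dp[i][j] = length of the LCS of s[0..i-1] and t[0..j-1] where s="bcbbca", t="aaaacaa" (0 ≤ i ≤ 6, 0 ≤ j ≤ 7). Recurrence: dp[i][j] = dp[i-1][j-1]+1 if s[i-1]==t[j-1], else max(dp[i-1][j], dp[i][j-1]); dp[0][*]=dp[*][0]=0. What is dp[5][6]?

   ''  a  a  a  a  c  a  a
''  0  0  0  0  0  0  0  0
 b  0  0  0  0  0  0  0  0
 c  0  0  0  0  0  1  1  1
 b  0  0  0  0  0  1  1  1
 b  0  0  0  0  0  1  1  1
 c  0  0  0  0  0  1  1  1
 a  0  1  1  1  1  1  2  2

1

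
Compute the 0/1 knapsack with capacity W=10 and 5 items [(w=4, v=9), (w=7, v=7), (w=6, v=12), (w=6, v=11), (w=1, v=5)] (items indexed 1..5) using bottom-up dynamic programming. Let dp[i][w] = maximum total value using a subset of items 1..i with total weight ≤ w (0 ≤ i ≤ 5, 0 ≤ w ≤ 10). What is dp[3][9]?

i\w   0   1   2   3   4   5   6   7   8   9  10
  0   0   0   0   0   0   0   0   0   0   0   0
  1   0   0   0   0   9   9   9   9   9   9   9
  2   0   0   0   0   9   9   9   9   9   9   9
  3   0   0   0   0   9   9  12  12  12  12  21
  4   0   0   0   0   9   9  12  12  12  12  21
  5   0   5   5   5   9  14  14  17  17  17  21

12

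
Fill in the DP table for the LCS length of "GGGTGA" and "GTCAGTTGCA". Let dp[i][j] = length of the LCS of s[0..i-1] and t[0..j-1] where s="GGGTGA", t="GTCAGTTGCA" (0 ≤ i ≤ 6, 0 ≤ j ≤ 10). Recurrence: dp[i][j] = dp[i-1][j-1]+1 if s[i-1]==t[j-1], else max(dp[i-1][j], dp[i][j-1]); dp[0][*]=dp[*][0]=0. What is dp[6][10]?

5

   ''  G  T  C  A  G  T  T  G  C  A
''  0  0  0  0  0  0  0  0  0  0  0
 G  0  1  1  1  1  1  1  1  1  1  1
 G  0  1  1  1  1  2  2  2  2  2  2
 G  0  1  1  1  1  2  2  2  3  3  3
 T  0  1  2  2  2  2  3  3  3  3  3
 G  0  1  2  2  2  3  3  3  4  4  4
 A  0  1  2  2  3  3  3  3  4  4  5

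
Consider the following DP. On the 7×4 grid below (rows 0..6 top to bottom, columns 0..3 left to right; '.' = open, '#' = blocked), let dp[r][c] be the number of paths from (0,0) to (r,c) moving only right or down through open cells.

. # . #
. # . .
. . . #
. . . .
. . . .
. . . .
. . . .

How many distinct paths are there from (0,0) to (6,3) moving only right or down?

34

r\c   0   1   2   3
  0   1   0   0   0
  1   1   0   0   0
  2   1   1   1   0
  3   1   2   3   3
  4   1   3   6   9
  5   1   4  10  19
  6   1   5  15  34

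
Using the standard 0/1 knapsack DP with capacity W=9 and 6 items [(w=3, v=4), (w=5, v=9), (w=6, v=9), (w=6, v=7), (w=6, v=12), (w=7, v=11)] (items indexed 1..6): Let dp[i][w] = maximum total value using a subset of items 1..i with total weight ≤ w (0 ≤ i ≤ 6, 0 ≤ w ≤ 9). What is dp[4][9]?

13

i\w   0   1   2   3   4   5   6   7   8   9
  0   0   0   0   0   0   0   0   0   0   0
  1   0   0   0   4   4   4   4   4   4   4
  2   0   0   0   4   4   9   9   9  13  13
  3   0   0   0   4   4   9   9   9  13  13
  4   0   0   0   4   4   9   9   9  13  13
  5   0   0   0   4   4   9  12  12  13  16
  6   0   0   0   4   4   9  12  12  13  16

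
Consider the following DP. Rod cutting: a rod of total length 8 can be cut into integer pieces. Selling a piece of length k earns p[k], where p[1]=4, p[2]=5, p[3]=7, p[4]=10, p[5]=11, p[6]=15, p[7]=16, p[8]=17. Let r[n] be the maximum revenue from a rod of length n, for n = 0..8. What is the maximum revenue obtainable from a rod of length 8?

   n    0    1    2    3    4    5    6    7    8
r[n]    0    4    8   12   16   20   24   28   32

32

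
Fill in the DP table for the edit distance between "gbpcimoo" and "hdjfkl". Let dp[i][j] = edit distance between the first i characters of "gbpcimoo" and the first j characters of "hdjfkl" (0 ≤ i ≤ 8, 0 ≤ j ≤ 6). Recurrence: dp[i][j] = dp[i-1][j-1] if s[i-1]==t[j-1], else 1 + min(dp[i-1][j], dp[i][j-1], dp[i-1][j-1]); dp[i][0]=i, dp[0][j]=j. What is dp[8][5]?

   ''  h  d  j  f  k  l
''  0  1  2  3  4  5  6
 g  1  1  2  3  4  5  6
 b  2  2  2  3  4  5  6
 p  3  3  3  3  4  5  6
 c  4  4  4  4  4  5  6
 i  5  5  5  5  5  5  6
 m  6  6  6  6  6  6  6
 o  7  7  7  7  7  7  7
 o  8  8  8  8  8  8  8

8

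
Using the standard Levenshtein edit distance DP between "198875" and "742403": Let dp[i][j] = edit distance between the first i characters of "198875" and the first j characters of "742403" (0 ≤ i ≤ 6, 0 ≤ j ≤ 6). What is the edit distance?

6

   ''  7  4  2  4  0  3
''  0  1  2  3  4  5  6
 1  1  1  2  3  4  5  6
 9  2  2  2  3  4  5  6
 8  3  3  3  3  4  5  6
 8  4  4  4  4  4  5  6
 7  5  4  5  5  5  5  6
 5  6  5  5  6  6  6  6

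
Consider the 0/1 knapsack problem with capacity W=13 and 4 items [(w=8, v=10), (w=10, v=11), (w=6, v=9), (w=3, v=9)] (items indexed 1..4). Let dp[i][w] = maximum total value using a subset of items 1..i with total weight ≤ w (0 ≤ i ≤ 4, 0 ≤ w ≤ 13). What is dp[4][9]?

18

i\w   0   1   2   3   4   5   6   7   8   9  10  11  12  13
  0   0   0   0   0   0   0   0   0   0   0   0   0   0   0
  1   0   0   0   0   0   0   0   0  10  10  10  10  10  10
  2   0   0   0   0   0   0   0   0  10  10  11  11  11  11
  3   0   0   0   0   0   0   9   9  10  10  11  11  11  11
  4   0   0   0   9   9   9   9   9  10  18  18  19  19  20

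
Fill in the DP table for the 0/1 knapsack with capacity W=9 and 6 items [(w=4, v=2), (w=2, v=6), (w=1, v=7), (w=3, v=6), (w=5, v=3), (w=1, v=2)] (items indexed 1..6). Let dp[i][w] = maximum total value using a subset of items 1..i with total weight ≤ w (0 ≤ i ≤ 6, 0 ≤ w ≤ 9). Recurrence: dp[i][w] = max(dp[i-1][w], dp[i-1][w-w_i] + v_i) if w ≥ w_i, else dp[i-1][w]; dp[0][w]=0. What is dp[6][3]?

13

i\w   0   1   2   3   4   5   6   7   8   9
  0   0   0   0   0   0   0   0   0   0   0
  1   0   0   0   0   2   2   2   2   2   2
  2   0   0   6   6   6   6   8   8   8   8
  3   0   7   7  13  13  13  13  15  15  15
  4   0   7   7  13  13  13  19  19  19  19
  5   0   7   7  13  13  13  19  19  19  19
  6   0   7   9  13  15  15  19  21  21  21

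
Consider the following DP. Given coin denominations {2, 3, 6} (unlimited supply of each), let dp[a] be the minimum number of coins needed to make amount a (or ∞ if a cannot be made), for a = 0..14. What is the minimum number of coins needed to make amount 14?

 a  0  1  2  3  4  5  6  7  8  9 10 11 12 13 14
dp  0  -  1  1  2  2  1  3  2  2  3  3  2  4  3
(- denotes ∞ / unreachable)

3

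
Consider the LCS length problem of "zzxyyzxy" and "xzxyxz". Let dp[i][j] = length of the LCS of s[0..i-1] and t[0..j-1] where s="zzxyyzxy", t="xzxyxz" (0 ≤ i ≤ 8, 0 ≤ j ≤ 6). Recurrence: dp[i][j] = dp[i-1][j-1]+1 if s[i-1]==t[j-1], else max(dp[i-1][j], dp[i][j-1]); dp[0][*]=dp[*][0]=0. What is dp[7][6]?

4

   ''  x  z  x  y  x  z
''  0  0  0  0  0  0  0
 z  0  0  1  1  1  1  1
 z  0  0  1  1  1  1  2
 x  0  1  1  2  2  2  2
 y  0  1  1  2  3  3  3
 y  0  1  1  2  3  3  3
 z  0  1  2  2  3  3  4
 x  0  1  2  3  3  4  4
 y  0  1  2  3  4  4  4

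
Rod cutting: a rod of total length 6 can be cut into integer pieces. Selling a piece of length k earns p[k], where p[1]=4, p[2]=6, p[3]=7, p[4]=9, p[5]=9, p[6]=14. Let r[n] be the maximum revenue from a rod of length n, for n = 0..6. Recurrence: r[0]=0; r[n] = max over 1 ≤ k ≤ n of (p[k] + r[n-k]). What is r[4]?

   n    0    1    2    3    4    5    6
r[n]    0    4    8   12   16   20   24

16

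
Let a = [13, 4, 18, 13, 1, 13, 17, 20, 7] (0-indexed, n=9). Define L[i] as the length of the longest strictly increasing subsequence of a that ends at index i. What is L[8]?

   i    0    1    2    3    4    5    6    7    8
a[i]   13    4   18   13    1   13   17   20    7
L[i]    1    1    2    2    1    2    3    4    2

2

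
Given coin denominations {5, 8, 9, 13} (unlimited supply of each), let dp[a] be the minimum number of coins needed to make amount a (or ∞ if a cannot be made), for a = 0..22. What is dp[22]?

 a  0  1  2  3  4  5  6  7  8  9 10 11 12 13 14 15 16 17 18 19 20 21 22
dp  0  -  -  -  -  1  -  -  1  1  2  -  -  1  2  3  2  2  2  3  4  2  2
(- denotes ∞ / unreachable)

2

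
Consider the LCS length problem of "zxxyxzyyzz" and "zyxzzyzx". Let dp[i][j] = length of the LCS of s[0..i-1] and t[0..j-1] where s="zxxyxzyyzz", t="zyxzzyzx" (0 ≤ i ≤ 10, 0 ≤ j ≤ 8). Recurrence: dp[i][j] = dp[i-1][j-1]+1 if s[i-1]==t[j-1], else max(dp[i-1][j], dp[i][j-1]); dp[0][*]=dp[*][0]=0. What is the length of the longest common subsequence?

6

   ''  z  y  x  z  z  y  z  x
''  0  0  0  0  0  0  0  0  0
 z  0  1  1  1  1  1  1  1  1
 x  0  1  1  2  2  2  2  2  2
 x  0  1  1  2  2  2  2  2  3
 y  0  1  2  2  2  2  3  3  3
 x  0  1  2  3  3  3  3  3  4
 z  0  1  2  3  4  4  4  4  4
 y  0  1  2  3  4  4  5  5  5
 y  0  1  2  3  4  4  5  5  5
 z  0  1  2  3  4  5  5  6  6
 z  0  1  2  3  4  5  5  6  6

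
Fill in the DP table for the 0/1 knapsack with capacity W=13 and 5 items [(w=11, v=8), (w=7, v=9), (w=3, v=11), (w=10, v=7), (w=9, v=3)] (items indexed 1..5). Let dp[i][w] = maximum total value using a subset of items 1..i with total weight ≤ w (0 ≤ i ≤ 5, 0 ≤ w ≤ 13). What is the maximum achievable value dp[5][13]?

i\w   0   1   2   3   4   5   6   7   8   9  10  11  12  13
  0   0   0   0   0   0   0   0   0   0   0   0   0   0   0
  1   0   0   0   0   0   0   0   0   0   0   0   8   8   8
  2   0   0   0   0   0   0   0   9   9   9   9   9   9   9
  3   0   0   0  11  11  11  11  11  11  11  20  20  20  20
  4   0   0   0  11  11  11  11  11  11  11  20  20  20  20
  5   0   0   0  11  11  11  11  11  11  11  20  20  20  20

20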